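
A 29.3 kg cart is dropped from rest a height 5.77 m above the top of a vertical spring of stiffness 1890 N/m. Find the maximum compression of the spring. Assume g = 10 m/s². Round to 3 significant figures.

Take the reference level at the top of the uncompressed spring. At max compression the cart has fallen H + x and is momentarily at rest:
mg(H + x) = ½kx²
½(1890)x² − (29.3)(10)x − (29.3)(10)(5.77) = 0
945.0x² − 293.0x − 1691 = 0
x = [293.0 + √(85849 + 6.3905e+06)]/(2 × 945.0) = 1.502 m

x = 1.50 m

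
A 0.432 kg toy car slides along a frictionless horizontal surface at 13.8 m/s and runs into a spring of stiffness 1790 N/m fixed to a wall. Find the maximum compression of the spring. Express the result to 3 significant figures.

At max compression the car is momentarily at rest: ½mv² = ½kx²
x = v√(m/k) = 13.8 × √(0.432/1790) = 0.2144 m

x = 0.214 m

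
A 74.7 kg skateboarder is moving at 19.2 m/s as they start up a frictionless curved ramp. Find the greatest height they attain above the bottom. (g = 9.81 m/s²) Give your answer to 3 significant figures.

h = 18.8 m

Setting KE at the bottom equal to PE gained: ½mv² = mgh
h = v²/(2g) = 19.2²/(2 × 9.81) = 18.79 m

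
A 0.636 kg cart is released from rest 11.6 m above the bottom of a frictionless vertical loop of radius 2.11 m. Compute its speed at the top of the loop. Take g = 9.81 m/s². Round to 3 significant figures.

v = 12.0 m/s

Energy conservation: mgh = ½mv_top² + mg(2r)
v_top² = 2g(h − 2r) = 2(9.81)(11.6 − 4.220) = 144.8
v_top = 12.03 m/s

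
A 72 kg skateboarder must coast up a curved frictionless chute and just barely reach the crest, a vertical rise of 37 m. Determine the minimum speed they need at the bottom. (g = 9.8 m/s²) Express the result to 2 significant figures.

At the top they are momentarily at rest, so all KE converts to PE: ½mv² = mgh
v = √(2gh) = √(2 × 9.8 × 37) = 26.93 m/s

v = 27 m/s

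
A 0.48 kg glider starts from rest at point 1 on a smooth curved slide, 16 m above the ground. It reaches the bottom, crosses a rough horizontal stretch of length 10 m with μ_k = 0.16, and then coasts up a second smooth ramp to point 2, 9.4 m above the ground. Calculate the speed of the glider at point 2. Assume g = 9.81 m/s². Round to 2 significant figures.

v = 9.9 m/s

Energy at 1: mgh₁ = (0.48)(9.81)(16) = 75.341 J
Friction loss: W_f = μ_k mg d = 7.534 J
At 2: ½mv² + mgh₂ = mgh₁ − W_f
½mv² = 75.341 − 7.534 − 44.263 = 23.544 J
v = √(2 × 23.544/0.48) = 9.905 m/s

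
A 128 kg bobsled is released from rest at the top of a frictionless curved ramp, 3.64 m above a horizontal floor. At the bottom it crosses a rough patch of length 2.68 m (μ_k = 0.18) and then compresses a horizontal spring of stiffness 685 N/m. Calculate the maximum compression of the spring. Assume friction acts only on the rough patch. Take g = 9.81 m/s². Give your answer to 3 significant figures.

x = 3.40 m

Initial energy: E₁ = mgh = (128)(9.81)(3.64) = 4570.7 J
Friction removes W_f = μ_k mg d = (0.18)(128)(9.81)(2.68) = 605.7 J
Energy reaching the spring: E = 4570.7 − 605.7 = 3964.9 J
At max compression ½kx² = E ⇒ x = √(2E/k) = √(2 × 3964.9/685) = 3.402 m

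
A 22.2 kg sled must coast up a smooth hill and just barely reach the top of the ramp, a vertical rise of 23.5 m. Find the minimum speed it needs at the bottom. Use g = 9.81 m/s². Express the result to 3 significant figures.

v = 21.5 m/s

At the top it is momentarily at rest, so all KE converts to PE: ½mv² = mgh
v = √(2gh) = √(2 × 9.81 × 23.5) = 21.47 m/s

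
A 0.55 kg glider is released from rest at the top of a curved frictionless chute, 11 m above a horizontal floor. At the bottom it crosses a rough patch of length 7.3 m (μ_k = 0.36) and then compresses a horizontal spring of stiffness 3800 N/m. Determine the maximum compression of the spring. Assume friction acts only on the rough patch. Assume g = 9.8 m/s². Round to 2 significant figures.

Initial energy: E₁ = mgh = (0.55)(9.8)(11) = 59.290 J
Friction removes W_f = μ_k mg d = (0.36)(0.55)(9.8)(7.3) = 14.16 J
Energy reaching the spring: E = 59.290 − 14.16 = 45.125 J
At max compression ½kx² = E ⇒ x = √(2E/k) = √(2 × 45.125/3800) = 0.1541 m

x = 0.15 m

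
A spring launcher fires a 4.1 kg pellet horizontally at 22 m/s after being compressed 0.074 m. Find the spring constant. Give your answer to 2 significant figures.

k = 360000 N/m

½kx² = ½mv²
k = mv²/x² = (4.1)(22)²/(0.074)² = 362381 N/m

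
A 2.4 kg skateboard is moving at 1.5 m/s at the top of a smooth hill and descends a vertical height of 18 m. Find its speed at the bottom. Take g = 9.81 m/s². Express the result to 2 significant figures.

Mechanical energy is conserved (no friction): ½mv₀² + mgh = ½mv²
v² = v₀² + 2gh = (1.5)² + 2(9.81)(18) = 355.41
v = √355.41 = 18.85 m/s

v = 19 m/s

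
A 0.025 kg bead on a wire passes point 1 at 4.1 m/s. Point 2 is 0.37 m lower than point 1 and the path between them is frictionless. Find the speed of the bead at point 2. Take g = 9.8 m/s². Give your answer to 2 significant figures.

v = 4.9 m/s

By conservation of mechanical energy, ½mv₀² + mgh = ½mv²
v² = v₀² + 2gh = (4.1)² + 2(9.8)(0.37) = 24.062
v = √24.062 = 4.905 m/s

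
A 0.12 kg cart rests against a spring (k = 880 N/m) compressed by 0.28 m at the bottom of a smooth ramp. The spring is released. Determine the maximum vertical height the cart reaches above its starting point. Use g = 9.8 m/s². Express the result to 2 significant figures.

Energy conservation from release to the highest point: ½kx² = mgh
h = kx²/(2mg) = (880)(0.28)²/(2 × 0.12 × 9.8) = 29.33 m

h = 29 m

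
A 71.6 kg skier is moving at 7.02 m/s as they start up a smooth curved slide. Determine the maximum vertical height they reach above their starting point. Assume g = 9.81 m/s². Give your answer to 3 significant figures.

h = 2.51 m

Setting KE at the bottom equal to PE gained: ½mv² = mgh
h = v²/(2g) = 7.02²/(2 × 9.81) = 2.512 m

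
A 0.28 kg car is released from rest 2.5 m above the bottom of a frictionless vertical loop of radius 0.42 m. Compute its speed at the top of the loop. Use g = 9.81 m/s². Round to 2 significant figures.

v = 5.7 m/s

Energy conservation: mgh = ½mv_top² + mg(2r)
v_top² = 2g(h − 2r) = 2(9.81)(2.5 − 0.8400) = 32.57
v_top = 5.707 m/s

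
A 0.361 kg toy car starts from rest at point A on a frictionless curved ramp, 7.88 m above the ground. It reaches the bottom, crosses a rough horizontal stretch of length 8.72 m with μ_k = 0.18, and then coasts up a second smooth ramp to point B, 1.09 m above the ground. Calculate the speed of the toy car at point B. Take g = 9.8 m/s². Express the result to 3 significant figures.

Energy at A: mgh₁ = (0.361)(9.8)(7.88) = 27.878 J
Friction loss: W_f = μ_k mg d = 5.553 J
At B: ½mv² + mgh₂ = mgh₁ − W_f
½mv² = 27.878 − 5.553 − 3.8562 = 18.469 J
v = √(2 × 18.469/0.361) = 10.12 m/s

v = 10.1 m/s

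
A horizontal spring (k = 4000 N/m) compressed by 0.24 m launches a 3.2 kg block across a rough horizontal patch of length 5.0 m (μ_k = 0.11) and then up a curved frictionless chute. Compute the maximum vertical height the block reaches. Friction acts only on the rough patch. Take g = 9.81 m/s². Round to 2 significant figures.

h = 3.1 m

Spring energy: E₀ = ½kx² = ½(4000)(0.24)² = 115.20 J
Friction: W_f = μ_k mg d = (0.11)(3.2)(9.81)(5.0) = 17.27 J
Energy at base of ramp: E = 115.20 − 17.27 = 97.934 J
At max height all remaining energy is PE: mgh = E ⇒ h = E/(mg) = 97.934/(3.2 × 9.81) = 3.120 m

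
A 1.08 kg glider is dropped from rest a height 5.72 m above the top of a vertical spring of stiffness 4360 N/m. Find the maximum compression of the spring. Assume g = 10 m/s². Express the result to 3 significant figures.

Let x be the compression. The total drop is H + x, and the glider is instantaneously at rest at max compression, so energy conservation gives:
mg(H + x) = ½kx²
½(4360)x² − (1.08)(10)x − (1.08)(10)(5.72) = 0
2180x² − 10.80x − 61.78 = 0
x = [10.80 + √(116.6 + 538687)]/(2 × 2180) = 0.1708 m

x = 0.171 m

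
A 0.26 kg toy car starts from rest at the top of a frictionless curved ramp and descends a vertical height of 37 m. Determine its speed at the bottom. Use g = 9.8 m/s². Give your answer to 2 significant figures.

Equating total energy at the two states: mgh = ½mv²
The mass cancels from both sides.
v = √(2gh) = √(2 × 9.8 × 37) = √725.20 = 26.93 m/s

v = 27 m/s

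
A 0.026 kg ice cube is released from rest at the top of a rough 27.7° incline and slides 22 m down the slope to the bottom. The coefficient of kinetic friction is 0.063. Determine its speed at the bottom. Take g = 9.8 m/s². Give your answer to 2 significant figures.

Taking the bottom as reference, mgh = ½mv² + μ_k N L with h = L sinθ, N = mg cosθ:
mgh = mgL sinθ = (0.026)(9.8)(22)sin27.7° = 2.6057 J
W_f = μ_k mg cosθ · L = (0.063)(0.026)(9.8)cos27.7°·22 = 0.3127 J
½mv² = 2.6057 − 0.3127 = 2.2930 J
v = √(2 × 2.2930/0.026) = 13.28 m/s

v = 13 m/s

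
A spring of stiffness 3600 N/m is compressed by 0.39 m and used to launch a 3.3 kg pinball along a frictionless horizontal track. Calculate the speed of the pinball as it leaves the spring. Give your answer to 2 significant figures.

The pinball leaves the spring when the spring is at natural length, so ½kx² = ½mv²
v = x√(k/m) = 0.39 × √(3600/3.3) = 12.88 m/s

v = 13 m/s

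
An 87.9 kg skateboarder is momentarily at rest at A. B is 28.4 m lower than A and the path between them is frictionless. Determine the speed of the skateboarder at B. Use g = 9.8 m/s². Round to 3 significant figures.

Mechanical energy is conserved (no friction): mgh = ½mv²
The mass cancels from both sides.
v = √(2gh) = √(2 × 9.8 × 28.4) = √556.64 = 23.59 m/s

v = 23.6 m/s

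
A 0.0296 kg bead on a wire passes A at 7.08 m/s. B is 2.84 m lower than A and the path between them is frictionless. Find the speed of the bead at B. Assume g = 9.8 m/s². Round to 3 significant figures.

v = 10.3 m/s

Mechanical energy is conserved (no friction): ½mv₀² + mgh = ½mv²
v² = v₀² + 2gh = (7.08)² + 2(9.8)(2.84) = 105.79
v = √105.79 = 10.29 m/s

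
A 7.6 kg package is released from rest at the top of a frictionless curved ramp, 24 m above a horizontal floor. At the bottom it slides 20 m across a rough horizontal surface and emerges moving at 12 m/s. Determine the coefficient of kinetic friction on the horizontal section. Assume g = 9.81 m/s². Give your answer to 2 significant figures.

Energy at the top = energy at the end + work done against friction:
mgh = ½mv² + μ_k m g d
mgh = 1789.3 J; ½mv² = 547.20 J
W_f = 1789.3 − 547.20 = 1242 J
μ_k = W_f/(mg·d) = 1242/(74.56 × 20) = 0.8330

μ_k = 0.83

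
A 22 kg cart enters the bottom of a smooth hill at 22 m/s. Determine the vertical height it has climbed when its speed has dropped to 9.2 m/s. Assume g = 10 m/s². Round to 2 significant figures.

h = 20 m

Energy balance between the two points: ½mv₁² = ½mv₂² + mgh
h = (v₁² − v₂²)/(2g) = (22² − 9.2²)/(2 × 10) = 19.97 m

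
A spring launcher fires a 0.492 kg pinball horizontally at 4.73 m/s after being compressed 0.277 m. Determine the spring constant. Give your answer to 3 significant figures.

Spring PE at full compression equals KE at release: ½kx² = ½mv²
k = mv²/x² = (0.492)(4.73)²/(0.277)² = 143.5 N/m

k = 143 N/m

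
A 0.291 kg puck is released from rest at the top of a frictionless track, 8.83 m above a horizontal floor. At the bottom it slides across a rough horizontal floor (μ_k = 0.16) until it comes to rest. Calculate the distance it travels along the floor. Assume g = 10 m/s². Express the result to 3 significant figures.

Applying the work–energy principle:
At rest all PE has been dissipated by friction: mgh = μ_k m g d
d = h/μ_k = 8.83/0.16 = 55.19 m

d = 55.2 m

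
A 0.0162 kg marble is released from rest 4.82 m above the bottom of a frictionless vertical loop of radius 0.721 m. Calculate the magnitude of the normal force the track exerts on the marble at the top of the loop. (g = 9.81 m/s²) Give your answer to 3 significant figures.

N = 1.33 N

Energy from release to top (height 2r): mgh = ½mv_top² + mg(2r)
v_top² = 2g(h − 2r) = 2(9.81)(4.82 − 1.442) = 66.276 m²/s²
At the top, both N and weight point toward the centre: N + mg = mv_top²/r
N = m(v_top²/r − g) = 0.0162(66.276/0.721 − 9.81) = 1.330 N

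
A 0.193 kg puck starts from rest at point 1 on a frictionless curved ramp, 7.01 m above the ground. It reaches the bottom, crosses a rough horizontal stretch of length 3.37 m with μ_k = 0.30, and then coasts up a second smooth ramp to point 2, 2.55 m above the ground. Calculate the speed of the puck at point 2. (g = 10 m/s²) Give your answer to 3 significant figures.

Energy at 1: mgh₁ = (0.193)(10)(7.01) = 13.529 J
Friction loss: W_f = μ_k mg d = 1.951 J
At 2: ½mv² + mgh₂ = mgh₁ − W_f
½mv² = 13.529 − 1.951 − 4.9215 = 6.6566 J
v = √(2 × 6.6566/0.193) = 8.305 m/s

v = 8.31 m/s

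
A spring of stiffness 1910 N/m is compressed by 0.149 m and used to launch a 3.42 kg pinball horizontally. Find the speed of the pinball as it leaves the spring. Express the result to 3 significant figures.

The pinball leaves the spring when the spring is at natural length, so ½kx² = ½mv²
v = x√(k/m) = 0.149 × √(1910/3.42) = 3.521 m/s

v = 3.52 m/s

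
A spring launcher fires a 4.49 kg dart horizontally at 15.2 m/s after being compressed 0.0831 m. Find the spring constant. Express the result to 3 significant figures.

k = 150000 N/m

Spring PE at full compression equals KE at release: ½kx² = ½mv²
k = mv²/x² = (4.49)(15.2)²/(0.0831)² = 150221 N/m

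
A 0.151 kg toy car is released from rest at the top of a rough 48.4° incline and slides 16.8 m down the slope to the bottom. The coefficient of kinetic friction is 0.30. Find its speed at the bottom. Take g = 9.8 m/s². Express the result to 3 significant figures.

v = 13.4 m/s

Work–energy: mg(L sinθ) − μ_k(mg cosθ)L = ½mv²
mgh = mgL sinθ = (0.151)(9.8)(16.8)sin48.4° = 18.591 J
W_f = μ_k mg cosθ · L = (0.30)(0.151)(9.8)cos48.4°·16.8 = 4.952 J
½mv² = 18.591 − 4.952 = 13.639 J
v = √(2 × 13.639/0.151) = 13.44 m/s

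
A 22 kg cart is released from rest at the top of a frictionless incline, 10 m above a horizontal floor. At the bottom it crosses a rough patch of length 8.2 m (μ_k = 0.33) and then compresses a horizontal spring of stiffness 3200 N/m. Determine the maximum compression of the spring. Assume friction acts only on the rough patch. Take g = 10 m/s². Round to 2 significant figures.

x = 1.0 m

Initial energy: E₁ = mgh = (22)(10)(10) = 2200.0 J
Friction removes W_f = μ_k mg d = (0.33)(22)(10)(8.2) = 595.3 J
Energy reaching the spring: E = 2200.0 − 595.3 = 1604.7 J
At max compression ½kx² = E ⇒ x = √(2E/k) = √(2 × 1604.7/3200) = 1.001 m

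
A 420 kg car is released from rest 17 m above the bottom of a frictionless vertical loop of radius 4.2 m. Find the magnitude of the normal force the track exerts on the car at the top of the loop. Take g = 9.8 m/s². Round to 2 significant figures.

N = 13000 N

Energy from release to top (height 2r): mgh = ½mv_top² + mg(2r)
v_top² = 2g(h − 2r) = 2(9.8)(17 − 8.400) = 168.56 m²/s²
At the top, both N and weight point toward the centre: N + mg = mv_top²/r
N = m(v_top²/r − g) = 420(168.56/4.2 − 9.8) = 12740 N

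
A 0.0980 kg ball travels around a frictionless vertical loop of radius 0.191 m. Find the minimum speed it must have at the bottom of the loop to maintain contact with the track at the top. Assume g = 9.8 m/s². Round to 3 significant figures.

At the top: mg = mv_top²/r ⇒ v_top² = gr = 1.872 m²/s²
Energy from bottom to top (height 2r): ½mv_bot² = ½mv_top² + mg(2r)
v_bot² = gr + 4gr = 5gr = 9.359
v_bot = √(5gr) = 3.059 m/s

v = 3.06 m/s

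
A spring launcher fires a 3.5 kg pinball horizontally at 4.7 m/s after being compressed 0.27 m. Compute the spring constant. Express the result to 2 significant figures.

½kx² = ½mv²
k = mv²/x² = (3.5)(4.7)²/(0.27)² = 1061 N/m

k = 1100 N/m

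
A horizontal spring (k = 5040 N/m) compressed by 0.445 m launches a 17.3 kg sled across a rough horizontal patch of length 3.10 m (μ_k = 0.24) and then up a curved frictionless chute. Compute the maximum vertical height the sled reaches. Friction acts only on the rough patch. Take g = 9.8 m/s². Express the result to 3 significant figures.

h = 2.20 m

Spring energy: E₀ = ½kx² = ½(5040)(0.445)² = 499.02 J
Friction: W_f = μ_k mg d = (0.24)(17.3)(9.8)(3.10) = 126.1 J
Energy at base of ramp: E = 499.02 − 126.1 = 372.89 J
At max height all remaining energy is PE: mgh = E ⇒ h = E/(mg) = 372.89/(17.3 × 9.8) = 2.199 m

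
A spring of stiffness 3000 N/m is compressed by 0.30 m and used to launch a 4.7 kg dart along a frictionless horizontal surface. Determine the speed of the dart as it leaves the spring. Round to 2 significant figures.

v = 7.6 m/s

The dart leaves the spring when the spring is at natural length, so ½kx² = ½mv²
v = x√(k/m) = 0.30 × √(3000/4.7) = 7.579 m/s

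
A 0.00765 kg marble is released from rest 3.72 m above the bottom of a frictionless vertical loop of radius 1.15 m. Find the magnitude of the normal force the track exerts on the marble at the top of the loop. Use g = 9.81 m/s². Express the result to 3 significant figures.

N = 0.110 N

Energy from release to top (height 2r): mgh = ½mv_top² + mg(2r)
v_top² = 2g(h − 2r) = 2(9.81)(3.72 − 2.300) = 27.860 m²/s²
At the top, both N and weight point toward the centre: N + mg = mv_top²/r
N = m(v_top²/r − g) = 0.00765(27.860/1.15 − 9.81) = 0.1103 N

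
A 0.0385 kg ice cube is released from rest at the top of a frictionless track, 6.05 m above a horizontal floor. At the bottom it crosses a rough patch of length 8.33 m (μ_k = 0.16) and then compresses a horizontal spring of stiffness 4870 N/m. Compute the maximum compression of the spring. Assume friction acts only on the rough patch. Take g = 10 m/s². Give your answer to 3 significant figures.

Initial energy: E₁ = mgh = (0.0385)(10)(6.05) = 2.3293 J
Friction removes W_f = μ_k mg d = (0.16)(0.0385)(10)(8.33) = 0.5131 J
Energy reaching the spring: E = 2.3293 − 0.5131 = 1.8161 J
At max compression ½kx² = E ⇒ x = √(2E/k) = √(2 × 1.8161/4870) = 0.02731 m

x = 0.0273 m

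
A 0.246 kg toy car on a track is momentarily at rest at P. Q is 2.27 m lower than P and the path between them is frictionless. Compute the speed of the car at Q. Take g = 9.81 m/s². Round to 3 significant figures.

Energy conservation between the two points: mgh = ½mv²
v = √(2gh) = √(2 × 9.81 × 2.27) = √44.537 = 6.674 m/s

v = 6.67 m/s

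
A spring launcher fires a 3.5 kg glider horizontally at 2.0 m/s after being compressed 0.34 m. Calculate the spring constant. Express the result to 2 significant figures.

k = 120 N/m

Energy stored in the spring equals the launch KE: ½kx² = ½mv²
k = mv²/x² = (3.5)(2.0)²/(0.34)² = 121.1 N/m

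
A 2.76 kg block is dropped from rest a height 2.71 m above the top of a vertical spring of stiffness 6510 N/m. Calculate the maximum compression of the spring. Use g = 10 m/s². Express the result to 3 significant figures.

x = 0.156 m

Take the reference level at the top of the uncompressed spring. At max compression the block has fallen H + x and is momentarily at rest:
mg(H + x) = ½kx²
½(6510)x² − (2.76)(10)x − (2.76)(10)(2.71) = 0
3255x² − 27.60x − 74.80 = 0
x = [27.60 + √(761.8 + 973844)]/(2 × 3255) = 0.1559 m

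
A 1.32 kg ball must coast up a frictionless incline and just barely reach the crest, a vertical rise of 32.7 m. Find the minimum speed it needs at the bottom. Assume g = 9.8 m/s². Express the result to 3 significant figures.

v = 25.3 m/s

At the top it is momentarily at rest, so all KE converts to PE: ½mv² = mgh
v = √(2gh) = √(2 × 9.8 × 32.7) = 25.32 m/s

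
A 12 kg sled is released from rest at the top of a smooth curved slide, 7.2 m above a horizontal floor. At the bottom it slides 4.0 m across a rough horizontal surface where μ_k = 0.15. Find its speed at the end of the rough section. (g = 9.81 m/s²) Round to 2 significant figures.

v = 11 m/s

Energy at the top = energy at the end + work done against friction:
mgh = ½mv² + μ_k m g d
W_f = μ_k mg d = (0.15)(12)(9.81)(4.0) = 70.63 J
½mv² = mgh − W_f = 847.58 − 70.63 = 776.95 J
v = √(2 × 776.95/12) = 11.38 m/s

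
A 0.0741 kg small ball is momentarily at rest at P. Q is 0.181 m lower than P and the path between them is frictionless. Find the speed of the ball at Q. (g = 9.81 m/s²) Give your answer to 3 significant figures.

By conservation of mechanical energy, mgh = ½mv²
v = √(2gh) = √(2 × 9.81 × 0.181) = √3.5512 = 1.884 m/s

v = 1.88 m/s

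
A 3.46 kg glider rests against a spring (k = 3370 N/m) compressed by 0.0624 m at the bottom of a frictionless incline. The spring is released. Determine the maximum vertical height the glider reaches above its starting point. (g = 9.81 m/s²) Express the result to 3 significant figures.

At maximum height the glider is at rest, so ½kx² = mgh
h = kx²/(2mg) = (3370)(0.0624)²/(2 × 3.46 × 9.81) = 0.1933 m

h = 0.193 m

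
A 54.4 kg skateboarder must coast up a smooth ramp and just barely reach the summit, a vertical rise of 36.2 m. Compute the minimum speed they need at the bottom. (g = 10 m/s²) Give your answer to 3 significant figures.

At the top they are momentarily at rest, so all KE converts to PE: ½mv² = mgh
v = √(2gh) = √(2 × 10 × 36.2) = 26.91 m/s

v = 26.9 m/s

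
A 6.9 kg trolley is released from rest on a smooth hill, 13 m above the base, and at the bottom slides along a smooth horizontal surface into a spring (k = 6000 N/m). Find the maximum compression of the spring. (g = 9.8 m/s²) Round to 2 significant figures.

Gravitational PE at the top equals spring PE at max compression: mgh = ½kx²
x = √(2mgh/k) = √(2 × 6.9 × 9.8 × 13 / 6000) = 0.5413 m

x = 0.54 m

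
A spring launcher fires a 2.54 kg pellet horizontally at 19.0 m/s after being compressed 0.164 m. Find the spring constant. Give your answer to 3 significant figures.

k = 34100 N/m

Energy stored in the spring equals the launch KE: ½kx² = ½mv²
k = mv²/x² = (2.54)(19.0)²/(0.164)² = 34092 N/m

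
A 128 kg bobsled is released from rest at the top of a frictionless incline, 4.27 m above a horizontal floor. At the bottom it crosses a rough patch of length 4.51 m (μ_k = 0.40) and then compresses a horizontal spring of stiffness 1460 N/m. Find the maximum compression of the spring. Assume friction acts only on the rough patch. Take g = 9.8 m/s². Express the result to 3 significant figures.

x = 2.06 m

Initial energy: E₁ = mgh = (128)(9.8)(4.27) = 5356.3 J
Friction removes W_f = μ_k mg d = (0.40)(128)(9.8)(4.51) = 2263 J
Energy reaching the spring: E = 5356.3 − 2263 = 3093.4 J
At max compression ½kx² = E ⇒ x = √(2E/k) = √(2 × 3093.4/1460) = 2.059 m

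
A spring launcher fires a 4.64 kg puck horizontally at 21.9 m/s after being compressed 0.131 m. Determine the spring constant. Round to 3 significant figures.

Spring PE at full compression equals KE at release: ½kx² = ½mv²
k = mv²/x² = (4.64)(21.9)²/(0.131)² = 129677 N/m

k = 130000 N/m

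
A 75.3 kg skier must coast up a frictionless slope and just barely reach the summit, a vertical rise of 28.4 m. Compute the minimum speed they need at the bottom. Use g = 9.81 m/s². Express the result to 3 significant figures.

At the top they are momentarily at rest, so all KE converts to PE: ½mv² = mgh
v = √(2gh) = √(2 × 9.81 × 28.4) = 23.61 m/s

v = 23.6 m/s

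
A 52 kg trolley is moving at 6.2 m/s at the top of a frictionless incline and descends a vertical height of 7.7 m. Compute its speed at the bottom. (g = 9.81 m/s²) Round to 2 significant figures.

Energy conservation between the two points: ½mv₀² + mgh = ½mv²
The mass cancels from both sides.
v² = v₀² + 2gh = (6.2)² + 2(9.81)(7.7) = 189.51
v = √189.51 = 13.77 m/s

v = 14 m/s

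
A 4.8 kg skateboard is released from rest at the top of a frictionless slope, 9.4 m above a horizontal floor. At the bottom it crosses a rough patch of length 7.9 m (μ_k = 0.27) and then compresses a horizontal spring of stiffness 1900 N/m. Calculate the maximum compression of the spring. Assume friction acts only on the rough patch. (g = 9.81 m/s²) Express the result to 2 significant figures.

x = 0.60 m

Initial energy: E₁ = mgh = (4.8)(9.81)(9.4) = 442.63 J
Friction removes W_f = μ_k mg d = (0.27)(4.8)(9.81)(7.9) = 100.4 J
Energy reaching the spring: E = 442.63 − 100.4 = 342.19 J
At max compression ½kx² = E ⇒ x = √(2E/k) = √(2 × 342.19/1900) = 0.6002 m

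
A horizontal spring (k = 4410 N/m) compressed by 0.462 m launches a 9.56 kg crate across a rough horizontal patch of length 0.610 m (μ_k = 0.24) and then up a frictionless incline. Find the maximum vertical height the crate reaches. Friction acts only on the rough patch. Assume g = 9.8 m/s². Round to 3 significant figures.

Spring energy: E₀ = ½kx² = ½(4410)(0.462)² = 470.64 J
Friction: W_f = μ_k mg d = (0.24)(9.56)(9.8)(0.610) = 13.72 J
Energy at base of ramp: E = 470.64 − 13.72 = 456.93 J
At max height all remaining energy is PE: mgh = E ⇒ h = E/(mg) = 456.93/(9.56 × 9.8) = 4.877 m

h = 4.88 m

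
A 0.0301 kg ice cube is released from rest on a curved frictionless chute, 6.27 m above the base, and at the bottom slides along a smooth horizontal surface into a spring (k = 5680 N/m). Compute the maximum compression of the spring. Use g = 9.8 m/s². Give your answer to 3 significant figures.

Gravitational PE at the top equals spring PE at max compression: mgh = ½kx²
x = √(2mgh/k) = √(2 × 0.0301 × 9.8 × 6.27 / 5680) = 0.02552 m

x = 0.0255 m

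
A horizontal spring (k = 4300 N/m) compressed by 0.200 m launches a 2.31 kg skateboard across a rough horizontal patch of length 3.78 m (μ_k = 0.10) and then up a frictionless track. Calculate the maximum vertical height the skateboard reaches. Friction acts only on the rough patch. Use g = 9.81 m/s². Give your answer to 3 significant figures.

h = 3.42 m

Spring energy: E₀ = ½kx² = ½(4300)(0.200)² = 86.000 J
Friction: W_f = μ_k mg d = (0.10)(2.31)(9.81)(3.78) = 8.566 J
Energy at base of ramp: E = 86.000 − 8.566 = 77.434 J
At max height all remaining energy is PE: mgh = E ⇒ h = E/(mg) = 77.434/(2.31 × 9.81) = 3.417 m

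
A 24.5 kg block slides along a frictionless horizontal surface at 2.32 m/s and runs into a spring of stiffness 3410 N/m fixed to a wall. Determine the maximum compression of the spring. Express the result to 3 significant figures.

x = 0.197 m

At max compression the block is momentarily at rest: ½mv² = ½kx²
x = v√(m/k) = 2.32 × √(24.5/3410) = 0.1966 m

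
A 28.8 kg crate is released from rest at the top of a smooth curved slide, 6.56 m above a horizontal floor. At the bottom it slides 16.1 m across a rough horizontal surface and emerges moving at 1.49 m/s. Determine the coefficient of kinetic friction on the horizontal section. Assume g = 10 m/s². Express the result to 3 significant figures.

μ_k = 0.401

Energy at the top = energy at the end + work done against friction:
mgh = ½mv² + μ_k m g d
mgh = 1889.3 J; ½mv² = 31.969 J
W_f = 1889.3 − 31.969 = 1857 J
μ_k = W_f/(mg·d) = 1857/(288.0 × 16.1) = 0.4006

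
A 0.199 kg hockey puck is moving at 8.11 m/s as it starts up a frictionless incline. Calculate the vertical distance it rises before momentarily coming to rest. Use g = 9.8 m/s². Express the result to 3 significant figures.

Setting KE at the bottom equal to PE gained: ½mv² = mgh
h = v²/(2g) = 8.11²/(2 × 9.8) = 3.356 m

h = 3.36 m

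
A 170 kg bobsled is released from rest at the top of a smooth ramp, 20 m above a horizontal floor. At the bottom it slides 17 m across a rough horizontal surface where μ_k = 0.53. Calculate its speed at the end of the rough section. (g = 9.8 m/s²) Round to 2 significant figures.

Energy bookkeeping (friction removes W_f = μ_k N d):
mgh = ½mv² + μ_k m g d
W_f = μ_k mg d = (0.53)(170)(9.8)(17) = 15011 J
½mv² = mgh − W_f = 33320 − 15011 = 18309 J
v = √(2 × 18309/170) = 14.68 m/s

v = 15 m/s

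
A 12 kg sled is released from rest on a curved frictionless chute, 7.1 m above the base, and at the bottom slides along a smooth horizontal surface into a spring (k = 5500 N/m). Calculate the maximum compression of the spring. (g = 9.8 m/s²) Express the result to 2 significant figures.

x = 0.55 m

Gravitational PE at the top equals spring PE at max compression: mgh = ½kx²
x = √(2mgh/k) = √(2 × 12 × 9.8 × 7.1 / 5500) = 0.5510 m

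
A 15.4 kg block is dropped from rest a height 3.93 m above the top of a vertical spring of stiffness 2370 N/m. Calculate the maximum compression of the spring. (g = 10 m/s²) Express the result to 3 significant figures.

x = 0.783 m

Let x be the compression. The total drop is H + x, and the block is instantaneously at rest at max compression, so energy conservation gives:
mg(H + x) = ½kx²
½(2370)x² − (15.4)(10)x − (15.4)(10)(3.93) = 0
1185x² − 154.0x − 605.2 = 0
x = [154.0 + √(23716 + 2.8687e+06)]/(2 × 1185) = 0.7826 m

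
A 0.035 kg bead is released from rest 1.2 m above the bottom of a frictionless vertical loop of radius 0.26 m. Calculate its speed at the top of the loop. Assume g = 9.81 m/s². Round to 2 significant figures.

Energy conservation: mgh = ½mv_top² + mg(2r)
v_top² = 2g(h − 2r) = 2(9.81)(1.2 − 0.5200) = 13.34
v_top = 3.653 m/s

v = 3.7 m/s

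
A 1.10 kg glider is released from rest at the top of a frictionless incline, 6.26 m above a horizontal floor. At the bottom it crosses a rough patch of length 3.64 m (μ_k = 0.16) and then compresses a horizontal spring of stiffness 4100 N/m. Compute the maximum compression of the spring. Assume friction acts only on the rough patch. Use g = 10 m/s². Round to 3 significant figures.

Initial energy: E₁ = mgh = (1.10)(10)(6.26) = 68.860 J
Friction removes W_f = μ_k mg d = (0.16)(1.10)(10)(3.64) = 6.406 J
Energy reaching the spring: E = 68.860 − 6.406 = 62.454 J
At max compression ½kx² = E ⇒ x = √(2E/k) = √(2 × 62.454/4100) = 0.1745 m

x = 0.175 m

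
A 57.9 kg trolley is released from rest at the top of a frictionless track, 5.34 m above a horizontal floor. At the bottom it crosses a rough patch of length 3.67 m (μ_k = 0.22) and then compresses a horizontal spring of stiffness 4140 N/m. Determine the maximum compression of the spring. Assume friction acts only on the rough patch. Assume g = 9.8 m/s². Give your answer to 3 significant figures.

Initial energy: E₁ = mgh = (57.9)(9.8)(5.34) = 3030.0 J
Friction removes W_f = μ_k mg d = (0.22)(57.9)(9.8)(3.67) = 458.1 J
Energy reaching the spring: E = 3030.0 − 458.1 = 2571.9 J
At max compression ½kx² = E ⇒ x = √(2E/k) = √(2 × 2571.9/4140) = 1.115 m

x = 1.11 m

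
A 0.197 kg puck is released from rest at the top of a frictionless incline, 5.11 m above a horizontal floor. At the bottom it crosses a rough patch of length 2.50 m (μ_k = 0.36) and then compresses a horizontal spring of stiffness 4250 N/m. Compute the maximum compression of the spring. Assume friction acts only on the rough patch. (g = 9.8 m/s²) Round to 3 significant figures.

Initial energy: E₁ = mgh = (0.197)(9.8)(5.11) = 9.8654 J
Friction removes W_f = μ_k mg d = (0.36)(0.197)(9.8)(2.50) = 1.738 J
Energy reaching the spring: E = 9.8654 − 1.738 = 8.1278 J
At max compression ½kx² = E ⇒ x = √(2E/k) = √(2 × 8.1278/4250) = 0.06185 m

x = 0.0618 m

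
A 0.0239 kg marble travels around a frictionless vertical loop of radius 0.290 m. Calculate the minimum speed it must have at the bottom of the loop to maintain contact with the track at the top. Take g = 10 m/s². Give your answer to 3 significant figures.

At the top: mg = mv_top²/r ⇒ v_top² = gr = 2.900 m²/s²
Energy from bottom to top (height 2r): ½mv_bot² = ½mv_top² + mg(2r)
v_bot² = gr + 4gr = 5gr = 14.50
v_bot = √(5gr) = 3.808 m/s

v = 3.81 m/s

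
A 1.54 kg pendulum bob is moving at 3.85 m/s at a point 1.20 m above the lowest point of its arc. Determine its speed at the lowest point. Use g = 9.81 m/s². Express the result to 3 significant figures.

v = 6.19 m/s

Mechanical energy is conserved (no friction): ½mv₀² + mgh = ½mv²
v² = v₀² + 2gh = (3.85)² + 2(9.81)(1.20) = 38.367
v = √38.367 = 6.194 m/s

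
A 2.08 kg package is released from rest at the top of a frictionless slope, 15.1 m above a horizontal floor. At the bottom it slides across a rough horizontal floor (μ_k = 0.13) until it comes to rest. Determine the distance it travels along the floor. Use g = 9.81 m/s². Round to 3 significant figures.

d = 116 m

Applying the work–energy principle:
At rest all PE has been dissipated by friction: mgh = μ_k m g d
d = h/μ_k = 15.1/0.13 = 116.2 m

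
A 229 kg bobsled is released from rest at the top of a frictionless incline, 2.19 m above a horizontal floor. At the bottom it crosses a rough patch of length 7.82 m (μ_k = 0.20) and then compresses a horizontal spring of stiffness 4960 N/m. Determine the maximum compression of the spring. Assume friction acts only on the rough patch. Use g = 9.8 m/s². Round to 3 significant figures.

x = 0.753 m

Initial energy: E₁ = mgh = (229)(9.8)(2.19) = 4914.8 J
Friction removes W_f = μ_k mg d = (0.20)(229)(9.8)(7.82) = 3510 J
Energy reaching the spring: E = 4914.8 − 3510 = 1404.9 J
At max compression ½kx² = E ⇒ x = √(2E/k) = √(2 × 1404.9/4960) = 0.7526 m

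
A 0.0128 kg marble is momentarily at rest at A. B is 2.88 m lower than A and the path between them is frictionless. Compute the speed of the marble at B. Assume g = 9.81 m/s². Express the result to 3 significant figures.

v = 7.52 m/s

Energy conservation between the two points: mgh = ½mv²
The mass cancels from both sides.
v = √(2gh) = √(2 × 9.81 × 2.88) = √56.506 = 7.517 m/s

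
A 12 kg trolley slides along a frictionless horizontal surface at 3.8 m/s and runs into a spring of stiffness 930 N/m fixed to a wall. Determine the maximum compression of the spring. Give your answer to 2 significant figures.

x = 0.43 m

Conservation of energy between contact and max compression: ½mv² = ½kx²
x = v√(m/k) = 3.8 × √(12/930) = 0.4317 m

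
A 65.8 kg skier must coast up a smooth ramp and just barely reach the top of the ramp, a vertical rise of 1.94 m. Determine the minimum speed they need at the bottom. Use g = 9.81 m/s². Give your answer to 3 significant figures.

v = 6.17 m/s

At the top they are momentarily at rest, so all KE converts to PE: ½mv² = mgh
v = √(2gh) = √(2 × 9.81 × 1.94) = 6.170 m/s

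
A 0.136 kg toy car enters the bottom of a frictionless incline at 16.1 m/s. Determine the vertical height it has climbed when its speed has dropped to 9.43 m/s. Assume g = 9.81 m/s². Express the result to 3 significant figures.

Conservation of energy: ½mv₁² = ½mv₂² + mgh
h = (v₁² − v₂²)/(2g) = (16.1² − 9.43²)/(2 × 9.81) = 8.679 m

h = 8.68 m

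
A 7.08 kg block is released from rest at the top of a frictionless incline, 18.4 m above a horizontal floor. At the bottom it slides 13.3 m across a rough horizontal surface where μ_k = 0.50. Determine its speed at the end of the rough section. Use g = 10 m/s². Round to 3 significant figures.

Energy bookkeeping (friction removes W_f = μ_k N d):
mgh = ½mv² + μ_k m g d
W_f = μ_k mg d = (0.50)(7.08)(10)(13.3) = 470.8 J
½mv² = mgh − W_f = 1302.7 − 470.8 = 831.90 J
v = √(2 × 831.90/7.08) = 15.33 m/s

v = 15.3 m/s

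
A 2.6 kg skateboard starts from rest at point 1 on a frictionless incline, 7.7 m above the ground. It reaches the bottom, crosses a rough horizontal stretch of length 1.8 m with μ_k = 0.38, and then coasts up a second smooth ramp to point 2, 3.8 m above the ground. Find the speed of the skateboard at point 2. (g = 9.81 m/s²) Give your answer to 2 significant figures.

Energy at 1: mgh₁ = (2.6)(9.81)(7.7) = 196.40 J
Friction loss: W_f = μ_k mg d = 17.45 J
At 2: ½mv² + mgh₂ = mgh₁ − W_f
½mv² = 196.40 − 17.45 − 96.923 = 82.027 J
v = √(2 × 82.027/2.6) = 7.943 m/s

v = 7.9 m/s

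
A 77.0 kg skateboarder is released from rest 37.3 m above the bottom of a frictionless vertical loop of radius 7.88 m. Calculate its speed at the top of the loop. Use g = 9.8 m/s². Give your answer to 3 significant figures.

v = 20.5 m/s

Energy conservation: mgh = ½mv_top² + mg(2r)
v_top² = 2g(h − 2r) = 2(9.8)(37.3 − 15.76) = 422.2
v_top = 20.55 m/s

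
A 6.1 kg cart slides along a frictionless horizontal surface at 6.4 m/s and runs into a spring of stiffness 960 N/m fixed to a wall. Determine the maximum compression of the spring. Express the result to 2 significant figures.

At max compression the cart is momentarily at rest: ½mv² = ½kx²
x = v√(m/k) = 6.4 × √(6.1/960) = 0.5102 m

x = 0.51 m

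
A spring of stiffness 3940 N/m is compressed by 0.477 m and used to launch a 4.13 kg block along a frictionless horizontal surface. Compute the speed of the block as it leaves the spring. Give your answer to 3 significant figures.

v = 14.7 m/s

Spring PE converts entirely to kinetic energy: ½kx² = ½mv²
v = x√(k/m) = 0.477 × √(3940/4.13) = 14.73 m/s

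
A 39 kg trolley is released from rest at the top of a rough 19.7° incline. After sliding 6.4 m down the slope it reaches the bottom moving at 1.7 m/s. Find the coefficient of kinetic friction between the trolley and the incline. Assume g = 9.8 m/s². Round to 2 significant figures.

μ_k = 0.33

mgh = ½mv² + μ_k (mg cosθ) L, with h = L sinθ
mgL sinθ = 824.56 J; ½mv² = 56.355 J
W_f = 824.56 − 56.355 = 768.2 J
μ_k = W_f/(mg cosθ · L) = 768.2/(359.8 × 6.4) = 0.3336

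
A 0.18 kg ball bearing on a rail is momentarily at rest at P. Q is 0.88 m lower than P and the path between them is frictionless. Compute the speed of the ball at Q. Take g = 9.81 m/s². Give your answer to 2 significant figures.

v = 4.2 m/s

Mechanical energy is conserved (no friction): mgh = ½mv²
v = √(2gh) = √(2 × 9.81 × 0.88) = √17.266 = 4.155 m/s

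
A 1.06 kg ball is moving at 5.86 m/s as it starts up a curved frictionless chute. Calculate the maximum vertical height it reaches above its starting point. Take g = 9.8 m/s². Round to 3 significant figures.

h = 1.75 m

By energy conservation, ½mv² = mgh
h = v²/(2g) = 5.86²/(2 × 9.8) = 1.752 m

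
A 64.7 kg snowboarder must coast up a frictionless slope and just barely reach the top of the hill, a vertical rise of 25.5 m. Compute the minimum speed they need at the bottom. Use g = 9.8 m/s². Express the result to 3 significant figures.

At the top they are momentarily at rest, so all KE converts to PE: ½mv² = mgh
v = √(2gh) = √(2 × 9.8 × 25.5) = 22.36 m/s

v = 22.4 m/s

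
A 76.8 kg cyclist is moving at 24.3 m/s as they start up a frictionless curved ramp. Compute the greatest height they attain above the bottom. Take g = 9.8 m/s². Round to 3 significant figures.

h = 30.1 m

By energy conservation, ½mv² = mgh
h = v²/(2g) = 24.3²/(2 × 9.8) = 30.13 m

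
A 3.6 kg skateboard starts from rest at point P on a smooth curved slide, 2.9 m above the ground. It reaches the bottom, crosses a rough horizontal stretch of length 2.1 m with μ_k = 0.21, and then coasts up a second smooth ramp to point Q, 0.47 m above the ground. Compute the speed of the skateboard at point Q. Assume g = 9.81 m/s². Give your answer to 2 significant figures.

v = 6.2 m/s

Energy at P: mgh₁ = (3.6)(9.81)(2.9) = 102.42 J
Friction loss: W_f = μ_k mg d = 15.57 J
At Q: ½mv² + mgh₂ = mgh₁ − W_f
½mv² = 102.42 − 15.57 − 16.599 = 70.244 J
v = √(2 × 70.244/3.6) = 6.247 m/s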